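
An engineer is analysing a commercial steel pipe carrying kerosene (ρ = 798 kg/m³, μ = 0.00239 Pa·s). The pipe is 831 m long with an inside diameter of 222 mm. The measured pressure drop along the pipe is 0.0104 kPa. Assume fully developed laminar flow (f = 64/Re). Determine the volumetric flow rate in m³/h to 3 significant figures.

For laminar flow, f = 64/Re with Re = ρVD/μ, so Darcy-Weisbach reduces to ΔP = 32μLV/D². Solving for V: V = ΔP·D²/(32μL) = 10.4·(0.222)²/(32·0.00239·831) = 0.008065 m/s.
Check: Re = ρVD/μ = 798·0.008065·0.222/0.00239 = 597.8 < 2300, so the laminar assumption holds.
Q = V·A = 0.008065·(π/4·0.222²) = 0.0003122 m³/s = 1.12 m³/h.

Q ≈ 1.12 m³/h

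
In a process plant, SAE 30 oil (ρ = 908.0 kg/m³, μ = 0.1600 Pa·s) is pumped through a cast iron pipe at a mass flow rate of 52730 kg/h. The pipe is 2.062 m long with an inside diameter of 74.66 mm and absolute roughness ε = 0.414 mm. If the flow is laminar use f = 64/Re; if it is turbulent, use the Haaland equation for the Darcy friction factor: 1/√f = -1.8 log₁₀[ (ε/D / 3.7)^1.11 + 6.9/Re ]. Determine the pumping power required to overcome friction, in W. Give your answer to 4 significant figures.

P ≈ 112.6 W

ṁ = 52730 kg/h = 52730/3600 = 14.65 kg/s.
A = πD²/4 = π(0.07466)²/4 = 0.004378 m²; mean velocity V = ṁ/(ρA) = 14.65/(908 · 0.004378) = 3.685 m/s.
Reynolds number Re = ρVD/μ = 908 · 3.685 · 0.07466 / 0.16 = 1561.
Re < 2300 → laminar flow, so f = 64/Re = 64/1561 = 0.04099 (the turbulent correlation is not needed).
Darcy-Weisbach: ΔP = f(L/D)(ρV²/2) = 0.04099·(2.062/0.07466)·(908·3.685²/2) = 0.04099·27.62·6164 = 6979 Pa.
Q = ṁ/ρ = 14.65/908 = 0.01613 m³/s.
Pumping power P = QΔP = 0.01613·6979 = 112.58 W = 112.6 W.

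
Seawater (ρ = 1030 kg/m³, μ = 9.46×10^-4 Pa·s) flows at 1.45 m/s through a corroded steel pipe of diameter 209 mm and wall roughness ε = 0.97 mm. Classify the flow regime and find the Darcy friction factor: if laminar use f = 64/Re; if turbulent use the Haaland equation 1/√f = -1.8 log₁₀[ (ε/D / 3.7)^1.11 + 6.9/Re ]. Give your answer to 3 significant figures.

f ≈ 0.0300

Re = ρVD/μ = 1030·1.45·0.209/0.000946 = 3.3e+05.
Re > 4000 → turbulent. ε/D = 0.00097/0.209 = 0.00464; Haaland: 1/√f = -1.8 log₁₀[0.000602 + 2.09e-05] = 5.771, so f = 0.03003.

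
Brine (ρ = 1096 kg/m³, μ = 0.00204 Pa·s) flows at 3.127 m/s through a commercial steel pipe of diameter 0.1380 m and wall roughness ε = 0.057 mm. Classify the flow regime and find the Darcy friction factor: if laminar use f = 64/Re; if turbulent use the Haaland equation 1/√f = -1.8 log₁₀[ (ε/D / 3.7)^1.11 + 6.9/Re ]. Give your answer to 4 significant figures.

Re = ρVD/μ = 1096·3.127·0.138/0.00204 = 2.318e+05.
Re > 4000 → turbulent. ε/D = 5.7e-05/0.138 = 0.000413; Haaland: 1/√f = -1.8 log₁₀[4.1e-05 + 2.98e-05] = 7.47, so f = 0.01792.

f ≈ 0.01792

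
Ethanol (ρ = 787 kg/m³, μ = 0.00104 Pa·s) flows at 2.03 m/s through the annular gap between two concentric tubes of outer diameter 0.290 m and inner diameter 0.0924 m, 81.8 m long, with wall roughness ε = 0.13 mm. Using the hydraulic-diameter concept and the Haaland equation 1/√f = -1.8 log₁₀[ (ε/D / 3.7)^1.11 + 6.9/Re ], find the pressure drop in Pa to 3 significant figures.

ΔP ≈ 12700 Pa

Hydraulic diameter D_h = 4A/P = D_o - D_i = 0.29 - 0.0924 = 0.1976 m.
Re = ρVD_h/μ = 787·2.03·0.1976/0.00104 = 3.035e+05.
ε/D_h = 0.00013/0.1976 = 0.000658; Haaland gives 1/√f = -1.8 log₁₀[6.88e-05+2.27e-05] = 7.269, so f = 0.01892.
ΔP = f(L/D_h)(ρV²/2) = 0.01892·81.8/0.1976·1622 = 1.27e+04 Pa.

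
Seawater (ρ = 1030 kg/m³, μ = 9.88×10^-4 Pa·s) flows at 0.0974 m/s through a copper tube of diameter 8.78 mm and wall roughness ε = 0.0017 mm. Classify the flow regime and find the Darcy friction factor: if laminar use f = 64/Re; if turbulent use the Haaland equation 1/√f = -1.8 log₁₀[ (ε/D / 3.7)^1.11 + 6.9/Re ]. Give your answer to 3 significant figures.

f ≈ 0.0718

Re = ρVD/μ = 1030·0.0974·0.00878/0.000988 = 891.5.
Re < 2300 → laminar, so f = 64/Re = 0.07179 (roughness is irrelevant in laminar flow).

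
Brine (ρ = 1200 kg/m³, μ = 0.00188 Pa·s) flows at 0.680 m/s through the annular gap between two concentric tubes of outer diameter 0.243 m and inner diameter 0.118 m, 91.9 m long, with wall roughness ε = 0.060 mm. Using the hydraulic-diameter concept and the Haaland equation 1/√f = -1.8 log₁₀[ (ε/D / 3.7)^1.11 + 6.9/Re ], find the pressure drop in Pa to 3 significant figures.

ΔP ≈ 4460 Pa

Hydraulic diameter D_h = 4A/P = D_o - D_i = 0.243 - 0.118 = 0.125 m.
Re = ρVD_h/μ = 1200·0.68·0.125/0.00188 = 5.426e+04.
ε/D_h = 6e-05/0.125 = 0.00048; Haaland gives 1/√f = -1.8 log₁₀[4.85e-05+0.000127] = 6.76, so f = 0.02189.
ΔP = f(L/D_h)(ρV²/2) = 0.02189·91.9/0.125·277.4 = 4464 Pa.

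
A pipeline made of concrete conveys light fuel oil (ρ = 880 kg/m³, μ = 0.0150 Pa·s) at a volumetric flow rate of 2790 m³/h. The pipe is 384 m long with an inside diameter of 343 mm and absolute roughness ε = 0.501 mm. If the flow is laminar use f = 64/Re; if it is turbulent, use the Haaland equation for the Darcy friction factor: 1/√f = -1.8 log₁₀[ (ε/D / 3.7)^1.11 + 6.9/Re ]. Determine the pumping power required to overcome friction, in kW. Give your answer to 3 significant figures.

Q = 2790 m³/h = 2790/3600 = 0.775 m³/s.
Cross-sectional area A = πD²/4 = π(0.343)²/4 = 0.0924 m²; mean velocity V = Q/A = 0.775/0.0924 = 8.387 m/s.
Reynolds number Re = ρVD/μ = 880 · 8.387 · 0.343 / 0.015 = 1.688e+05.
Re > 4000 → turbulent. Relative roughness ε/D = 0.000501/0.343 = 0.00146. Haaland: 1/√f = -1.8 log₁₀[(0.00146/3.7)^1.11 + 6.9/1.688e+05] = -1.8 log₁₀[0.000167 + 4.09e-05] = 6.629, so f = 0.02276.
Darcy-Weisbach: ΔP = f(L/D)(ρV²/2) = 0.02276·(384/0.343)·(880·8.387²/2) = 0.02276·1120·3.095e+04 = 7.886e+05 Pa.
Pumping power P = QΔP = 0.775·7.886e+05 = 611100 W = 611 kW.

P ≈ 611 kW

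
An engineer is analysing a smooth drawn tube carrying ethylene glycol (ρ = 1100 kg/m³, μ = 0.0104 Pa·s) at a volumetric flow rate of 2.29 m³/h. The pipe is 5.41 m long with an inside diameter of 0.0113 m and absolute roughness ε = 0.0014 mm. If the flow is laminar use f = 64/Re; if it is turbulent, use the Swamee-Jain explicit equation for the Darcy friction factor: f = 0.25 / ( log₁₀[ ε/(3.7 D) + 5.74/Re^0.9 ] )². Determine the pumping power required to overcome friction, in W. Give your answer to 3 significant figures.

Q = 2.29 m³/h = 2.29/3600 = 0.0006361 m³/s.
Cross-sectional area A = πD²/4 = π(0.0113)²/4 = 0.0001003 m²; mean velocity V = Q/A = 0.0006361/0.0001003 = 6.343 m/s.
Reynolds number Re = ρVD/μ = 1100 · 6.343 · 0.0113 / 0.0104 = 7581.
Re > 4000 → turbulent. Relative roughness ε/D = 1.4e-06/0.0113 = 0.000124. Swamee-Jain: f = 0.25/(log₁₀[0.000124/3.7 + 5.74/7581^0.9])² = 0.25/(log₁₀[3.35e-05 + 0.00185])² = 0.25/(-2.725)² = 0.03367.
Darcy-Weisbach: ΔP = f(L/D)(ρV²/2) = 0.03367·(5.41/0.0113)·(1100·6.343²/2) = 0.03367·478.8·2.213e+04 = 3.567e+05 Pa.
Pumping power P = QΔP = 0.0006361·3.567e+05 = 226.9 W = 227 W.

P ≈ 227 W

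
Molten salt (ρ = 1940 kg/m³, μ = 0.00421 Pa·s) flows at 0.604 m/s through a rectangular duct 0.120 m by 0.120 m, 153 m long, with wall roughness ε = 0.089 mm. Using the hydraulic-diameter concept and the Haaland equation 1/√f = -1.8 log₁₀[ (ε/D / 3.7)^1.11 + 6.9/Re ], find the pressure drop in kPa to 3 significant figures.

ΔP ≈ 11.1 kPa

Hydraulic diameter D_h = 4A/P = 4·(0.12·0.12)/(2·(0.12+0.12)) = 0.0576/0.48 = 0.12 m.
Re = ρVD_h/μ = 1940·0.604·0.12/0.00421 = 3.34e+04.
ε/D_h = 8.9e-05/0.12 = 0.000742; Haaland gives 1/√f = -1.8 log₁₀[7.86e-05+0.000207] = 6.381, so f = 0.02456.
ΔP = f(L/D_h)(ρV²/2) = 0.02456·153/0.12·353.9 = 1.108e+04 Pa.
ΔP = 11.1 kPa.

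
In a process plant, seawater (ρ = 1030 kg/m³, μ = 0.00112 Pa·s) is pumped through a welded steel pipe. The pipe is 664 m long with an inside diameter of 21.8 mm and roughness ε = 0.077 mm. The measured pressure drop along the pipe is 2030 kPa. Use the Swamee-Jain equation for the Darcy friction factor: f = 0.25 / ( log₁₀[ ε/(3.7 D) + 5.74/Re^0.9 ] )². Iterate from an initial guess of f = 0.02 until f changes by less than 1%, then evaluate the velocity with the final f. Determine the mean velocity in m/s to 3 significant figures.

V ≈ 2.06 m/s

Rearranging Darcy-Weisbach: V = √(2·ΔP·D/(f·L·ρ)). With ε/D = 7.7e-05/0.0218 = 0.00353, iterate starting from f = 0.02:
  f = 0.02 → V = √(2·2.03e+06·0.0218/(0.02·664·1030)) = 2.544 m/s; Re = ρVD/μ = 5.1e+04; f → 0.02993
  f = 0.02993 → V = 2.08 m/s; Re = 4.169e+04; f → 0.03038
  f = 0.03038 → V = 2.064 m/s; Re = 4.138e+04; f → 0.0304
Converged (Δf/f < 1%). With the final f = 0.0304: V = √(2·2.03e+06·0.0218/(0.0304·664·1030)) = 2.063 m/s.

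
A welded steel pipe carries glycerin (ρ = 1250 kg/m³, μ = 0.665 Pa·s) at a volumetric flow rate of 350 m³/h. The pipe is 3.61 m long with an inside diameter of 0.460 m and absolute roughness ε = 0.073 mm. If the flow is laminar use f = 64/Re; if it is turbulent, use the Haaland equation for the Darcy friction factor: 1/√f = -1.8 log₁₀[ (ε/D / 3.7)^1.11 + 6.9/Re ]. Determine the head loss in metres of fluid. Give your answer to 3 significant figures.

h_f ≈ 0.0173 m

Q = 350 m³/h = 350/3600 = 0.09722 m³/s.
Cross-sectional area A = πD²/4 = π(0.46)²/4 = 0.1662 m²; mean velocity V = Q/A = 0.09722/0.1662 = 0.585 m/s.
Reynolds number Re = ρVD/μ = 1250 · 0.585 · 0.46 / 0.665 = 505.8.
Re < 2300 → laminar flow, so f = 64/Re = 64/505.8 = 0.1265 (the turbulent correlation is not needed).
Darcy-Weisbach: ΔP = f(L/D)(ρV²/2) = 0.1265·(3.61/0.46)·(1250·0.585²/2) = 0.1265·7.848·213.9 = 212.4 Pa.
Head loss h_f = ΔP/(ρg) = 212.4/(1250·9.81) = 0.0173 m.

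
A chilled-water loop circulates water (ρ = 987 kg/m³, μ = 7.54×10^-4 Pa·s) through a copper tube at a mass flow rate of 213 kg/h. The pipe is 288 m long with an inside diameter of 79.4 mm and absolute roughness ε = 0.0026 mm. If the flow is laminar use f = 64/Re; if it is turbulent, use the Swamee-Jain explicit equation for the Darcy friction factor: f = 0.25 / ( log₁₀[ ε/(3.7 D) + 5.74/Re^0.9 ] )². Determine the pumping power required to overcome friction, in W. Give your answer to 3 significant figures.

P ≈ 8.00×10^-4 W

ṁ = 213 kg/h = 213/3600 = 0.05917 kg/s.
A = πD²/4 = π(0.0794)²/4 = 0.004951 m²; mean velocity V = ṁ/(ρA) = 0.05917/(987 · 0.004951) = 0.01211 m/s.
Reynolds number Re = ρVD/μ = 987 · 0.01211 · 0.0794 / 0.000754 = 1258.
Re < 2300 → laminar flow, so f = 64/Re = 64/1258 = 0.05086 (the turbulent correlation is not needed).
Darcy-Weisbach: ΔP = f(L/D)(ρV²/2) = 0.05086·(288/0.0794)·(987·0.01211²/2) = 0.05086·3627·0.07233 = 13.34 Pa.
Q = ṁ/ρ = 0.05917/987 = 5.995e-05 m³/s.
Pumping power P = QΔP = 5.995e-05·13.34 = 7.999×10^-4 W = 8.00×10^-4 W.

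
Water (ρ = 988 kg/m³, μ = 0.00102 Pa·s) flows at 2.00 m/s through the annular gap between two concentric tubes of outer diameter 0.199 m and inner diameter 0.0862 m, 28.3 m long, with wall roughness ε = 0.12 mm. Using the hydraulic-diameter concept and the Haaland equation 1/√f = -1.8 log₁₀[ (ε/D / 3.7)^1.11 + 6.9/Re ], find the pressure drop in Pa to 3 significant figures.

ΔP ≈ 10400 Pa

Hydraulic diameter D_h = 4A/P = D_o - D_i = 0.199 - 0.0862 = 0.1128 m.
Re = ρVD_h/μ = 988·2·0.1128/0.00102 = 2.185e+05.
ε/D_h = 0.00012/0.1128 = 0.00106; Haaland gives 1/√f = -1.8 log₁₀[0.000117+3.16e-05] = 6.889, so f = 0.02107.
ΔP = f(L/D_h)(ρV²/2) = 0.02107·28.3/0.1128·1976 = 1.045e+04 Pa.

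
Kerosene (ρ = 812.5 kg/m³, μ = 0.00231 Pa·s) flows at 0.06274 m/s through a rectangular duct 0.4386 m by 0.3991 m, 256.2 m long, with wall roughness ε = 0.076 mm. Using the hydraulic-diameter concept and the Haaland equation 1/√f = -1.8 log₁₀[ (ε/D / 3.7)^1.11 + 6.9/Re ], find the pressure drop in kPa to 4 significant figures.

ΔP ≈ 0.03115 kPa

Hydraulic diameter D_h = 4A/P = 4·(0.4386·0.3991)/(2·(0.4386+0.3991)) = 0.7002/1.675 = 0.4179 m.
Re = ρVD_h/μ = 812.5·0.06274·0.4179/0.00231 = 9222.
ε/D_h = 7.6e-05/0.4179 = 0.000182; Haaland gives 1/√f = -1.8 log₁₀[1.65e-05+0.000748] = 5.61, so f = 0.03178.
ΔP = f(L/D_h)(ρV²/2) = 0.03178·256.2/0.4179·1.599 = 31.15 Pa.
ΔP = 0.03115 kPa.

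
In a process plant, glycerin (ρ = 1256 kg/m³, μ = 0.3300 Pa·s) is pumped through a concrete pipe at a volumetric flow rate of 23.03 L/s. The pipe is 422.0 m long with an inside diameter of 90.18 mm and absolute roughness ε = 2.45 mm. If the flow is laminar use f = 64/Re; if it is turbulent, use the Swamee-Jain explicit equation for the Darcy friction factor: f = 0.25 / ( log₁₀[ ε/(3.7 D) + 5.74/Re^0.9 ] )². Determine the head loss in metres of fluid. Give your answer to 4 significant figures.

Q = 23.03 L/s = 23.03/1000 = 0.02303 m³/s.
Cross-sectional area A = πD²/4 = π(0.09018)²/4 = 0.006387 m²; mean velocity V = Q/A = 0.02303/0.006387 = 3.606 m/s.
Reynolds number Re = ρVD/μ = 1256 · 3.606 · 0.09018 / 0.33 = 1238.
Re < 2300 → laminar flow, so f = 64/Re = 64/1238 = 0.05171 (the turbulent correlation is not needed).
Darcy-Weisbach: ΔP = f(L/D)(ρV²/2) = 0.05171·(422/0.09018)·(1256·3.606²/2) = 0.05171·4680·8164 = 1.976e+06 Pa.
Head loss h_f = ΔP/(ρg) = 1.976e+06/(1256·9.81) = 160.4 m.

h_f ≈ 160.4 m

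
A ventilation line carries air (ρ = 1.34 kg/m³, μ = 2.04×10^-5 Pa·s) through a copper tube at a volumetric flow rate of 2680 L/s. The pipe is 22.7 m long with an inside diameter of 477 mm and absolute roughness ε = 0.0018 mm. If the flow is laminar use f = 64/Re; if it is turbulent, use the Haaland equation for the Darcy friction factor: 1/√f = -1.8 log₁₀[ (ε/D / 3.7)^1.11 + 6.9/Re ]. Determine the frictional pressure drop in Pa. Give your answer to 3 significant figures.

Q = 2680 L/s = 2680/1000 = 2.68 m³/s.
Cross-sectional area A = πD²/4 = π(0.477)²/4 = 0.1787 m²; mean velocity V = Q/A = 2.68/0.1787 = 15 m/s.
Reynolds number Re = ρVD/μ = 1.34 · 15 · 0.477 / 2.04e-05 = 4.699e+05.
Re > 4000 → turbulent. Relative roughness ε/D = 1.8e-06/0.477 = 3.77e-06. Haaland: 1/√f = -1.8 log₁₀[(3.77e-06/3.7)^1.11 + 6.9/4.699e+05] = -1.8 log₁₀[2.24e-07 + 1.47e-05] = 8.688, so f = 0.01325.
Darcy-Weisbach: ΔP = f(L/D)(ρV²/2) = 0.01325·(22.7/0.477)·(1.34·15²/2) = 0.01325·47.59·150.7 = 95.01 Pa.

ΔP ≈ 95.0 Pa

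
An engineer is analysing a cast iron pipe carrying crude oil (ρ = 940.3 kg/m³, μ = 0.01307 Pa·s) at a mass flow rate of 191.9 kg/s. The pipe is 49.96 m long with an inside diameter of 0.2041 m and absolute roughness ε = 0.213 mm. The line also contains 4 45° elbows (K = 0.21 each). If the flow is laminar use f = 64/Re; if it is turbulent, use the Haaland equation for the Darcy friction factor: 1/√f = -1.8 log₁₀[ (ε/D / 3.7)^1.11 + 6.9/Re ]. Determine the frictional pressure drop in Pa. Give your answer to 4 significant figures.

ΔP ≈ 115200 Pa

A = πD²/4 = π(0.2041)²/4 = 0.03272 m²; mean velocity V = ṁ/(ρA) = 191.9/(940.3 · 0.03272) = 6.238 m/s.
Reynolds number Re = ρVD/μ = 940.3 · 6.238 · 0.2041 / 0.0131 = 9.159e+04.
Re > 4000 → turbulent. Relative roughness ε/D = 0.000213/0.2041 = 0.00104. Haaland: 1/√f = -1.8 log₁₀[(0.00104/3.7)^1.11 + 6.9/9.159e+04] = -1.8 log₁₀[0.000115 + 7.53e-05] = 6.698, so f = 0.02229.
Total minor-loss coefficient ΣK = 4·0.21 = 0.84.
ΔP = [f·L/D + ΣK]·(ρV²/2) = [0.02229·49.96/0.2041 + 0.84]·(940.3·6.238²/2) = [5.457 + 0.84]·1.829e+04 = 1.152e+05 Pa.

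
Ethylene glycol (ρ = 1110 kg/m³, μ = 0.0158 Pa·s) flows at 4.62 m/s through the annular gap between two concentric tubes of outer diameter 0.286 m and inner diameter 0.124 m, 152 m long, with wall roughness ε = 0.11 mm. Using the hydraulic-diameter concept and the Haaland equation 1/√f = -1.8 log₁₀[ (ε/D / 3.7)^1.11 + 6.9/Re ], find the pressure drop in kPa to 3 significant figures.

Hydraulic diameter D_h = 4A/P = D_o - D_i = 0.286 - 0.124 = 0.162 m.
Re = ρVD_h/μ = 1110·4.62·0.162/0.0158 = 5.258e+04.
ε/D_h = 0.00011/0.162 = 0.000679; Haaland gives 1/√f = -1.8 log₁₀[7.12e-05+0.000131] = 6.649, so f = 0.02262.
ΔP = f(L/D_h)(ρV²/2) = 0.02262·152/0.162·1.185e+04 = 2.514e+05 Pa.
ΔP = 251 kPa.

ΔP ≈ 251 kPa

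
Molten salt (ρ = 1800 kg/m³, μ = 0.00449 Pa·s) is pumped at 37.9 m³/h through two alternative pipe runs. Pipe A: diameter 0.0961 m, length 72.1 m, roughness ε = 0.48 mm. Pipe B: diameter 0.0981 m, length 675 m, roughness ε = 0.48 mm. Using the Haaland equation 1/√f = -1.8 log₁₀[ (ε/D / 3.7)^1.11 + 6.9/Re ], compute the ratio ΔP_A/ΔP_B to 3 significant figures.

ΔP_A/ΔP_B ≈ 0.119

Pipe A: V = Q/A = 0.01053/0.007253 = 1.451 m/s; Re = 5.592e+04; ε/D = 0.00499; Haaland → f = 0.03191; ΔP_A = f(L/D)(ρV²/2) = 4.539e+04 Pa.
Pipe B: V = Q/A = 0.01053/0.007558 = 1.393 m/s; Re = 5.478e+04; ε/D = 0.00489; Haaland → f = 0.03177; ΔP_B = f(L/D)(ρV²/2) = 3.817e+05 Pa.
ΔP_A/ΔP_B = 4.539e+04/3.817e+05 = 0.119.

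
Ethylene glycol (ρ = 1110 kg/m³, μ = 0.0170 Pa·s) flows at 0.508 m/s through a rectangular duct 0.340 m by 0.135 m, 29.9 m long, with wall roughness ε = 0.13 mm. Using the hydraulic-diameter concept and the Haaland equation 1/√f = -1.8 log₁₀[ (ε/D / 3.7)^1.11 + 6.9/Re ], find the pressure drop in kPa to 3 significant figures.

ΔP ≈ 0.791 kPa

Hydraulic diameter D_h = 4A/P = 4·(0.34·0.135)/(2·(0.34+0.135)) = 0.1836/0.95 = 0.1933 m.
Re = ρVD_h/μ = 1110·0.508·0.1933/0.017 = 6410.
ε/D_h = 0.00013/0.1933 = 0.000673; Haaland gives 1/√f = -1.8 log₁₀[7.05e-05+0.00108] = 5.293, so f = 0.0357.
ΔP = f(L/D_h)(ρV²/2) = 0.0357·29.9/0.1933·143.2 = 791 Pa.
ΔP = 0.791 kPa.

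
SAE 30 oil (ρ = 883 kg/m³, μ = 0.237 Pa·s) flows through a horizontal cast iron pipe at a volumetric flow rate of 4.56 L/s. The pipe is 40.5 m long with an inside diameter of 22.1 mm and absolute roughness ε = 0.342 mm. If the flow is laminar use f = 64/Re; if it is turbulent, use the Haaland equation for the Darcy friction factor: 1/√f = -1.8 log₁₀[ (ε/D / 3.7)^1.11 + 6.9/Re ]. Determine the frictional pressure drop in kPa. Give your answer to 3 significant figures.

ΔP ≈ 7480 kPa

Q = 4.56 L/s = 4.56/1000 = 0.00456 m³/s.
Cross-sectional area A = πD²/4 = π(0.0221)²/4 = 0.0003836 m²; mean velocity V = Q/A = 0.00456/0.0003836 = 11.89 m/s.
Reynolds number Re = ρVD/μ = 883 · 11.89 · 0.0221 / 0.237 = 978.8.
Re < 2300 → laminar flow, so f = 64/Re = 64/978.8 = 0.06539 (the turbulent correlation is not needed).
Darcy-Weisbach: ΔP = f(L/D)(ρV²/2) = 0.06539·(40.5/0.0221)·(883·11.89²/2) = 0.06539·1833·6.239e+04 = 7.476e+06 Pa.
ΔP = 7.476e+06 Pa = 7480 kPa.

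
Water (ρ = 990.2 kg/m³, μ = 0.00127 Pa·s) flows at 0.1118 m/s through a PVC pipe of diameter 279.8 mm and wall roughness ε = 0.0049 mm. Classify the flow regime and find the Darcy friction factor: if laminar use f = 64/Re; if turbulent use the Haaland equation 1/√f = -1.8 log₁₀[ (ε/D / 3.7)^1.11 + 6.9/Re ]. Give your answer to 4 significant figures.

Re = ρVD/μ = 990.2·0.1118·0.2798/0.00127 = 2.439e+04.
Re > 4000 → turbulent. ε/D = 4.9e-06/0.2798 = 1.75e-05; Haaland: 1/√f = -1.8 log₁₀[1.23e-06 + 0.000283] = 6.384, so f = 0.02454.

f ≈ 0.02454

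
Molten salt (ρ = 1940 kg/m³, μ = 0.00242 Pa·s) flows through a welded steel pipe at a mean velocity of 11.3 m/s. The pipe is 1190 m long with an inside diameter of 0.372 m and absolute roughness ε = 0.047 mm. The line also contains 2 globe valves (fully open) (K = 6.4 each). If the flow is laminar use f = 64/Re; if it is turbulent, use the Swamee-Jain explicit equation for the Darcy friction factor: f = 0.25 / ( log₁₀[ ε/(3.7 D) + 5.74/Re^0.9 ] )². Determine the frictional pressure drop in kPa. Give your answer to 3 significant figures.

ΔP ≈ 6750 kPa

Reynolds number Re = ρVD/μ = 1940 · 11.3 · 0.372 / 0.00242 = 3.37e+06.
Re > 4000 → turbulent. Relative roughness ε/D = 4.7e-05/0.372 = 0.000126. Swamee-Jain: f = 0.25/(log₁₀[0.000126/3.7 + 5.74/3.37e+06^0.9])² = 0.25/(log₁₀[3.41e-05 + 7.66e-06])² = 0.25/(-4.379)² = 0.01304.
Total minor-loss coefficient ΣK = 2·6.4 = 12.8.
ΔP = [f·L/D + ΣK]·(ρV²/2) = [0.01304·1190/0.372 + 12.8]·(1940·11.3²/2) = [41.71 + 12.8]·1.239e+05 = 6.752e+06 Pa.
ΔP = 6.752e+06 Pa = 6750 kPa.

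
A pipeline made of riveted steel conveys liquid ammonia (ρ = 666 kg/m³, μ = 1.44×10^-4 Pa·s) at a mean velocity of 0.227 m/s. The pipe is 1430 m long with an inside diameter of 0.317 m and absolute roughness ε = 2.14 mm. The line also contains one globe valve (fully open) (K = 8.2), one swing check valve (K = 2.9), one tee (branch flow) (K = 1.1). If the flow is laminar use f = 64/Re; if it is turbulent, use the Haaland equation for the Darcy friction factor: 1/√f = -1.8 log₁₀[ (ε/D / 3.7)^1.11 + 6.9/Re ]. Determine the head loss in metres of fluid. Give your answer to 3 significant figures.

Reynolds number Re = ρVD/μ = 666 · 0.227 · 0.317 / 0.000144 = 3.328e+05.
Re > 4000 → turbulent. Relative roughness ε/D = 0.00214/0.317 = 0.00675. Haaland: 1/√f = -1.8 log₁₀[(0.00675/3.7)^1.11 + 6.9/3.328e+05] = -1.8 log₁₀[0.000912 + 2.07e-05] = 5.455, so f = 0.03361.
Total minor-loss coefficient ΣK = 1·8.2 + 1·2.9 + 1·1.1 = 12.2.
ΔP = [f·L/D + ΣK]·(ρV²/2) = [0.03361·1430/0.317 + 12.2]·(666·0.227²/2) = [151.6 + 12.2]·17.16 = 2811 Pa.
Head loss h_f = ΔP/(ρg) = 2811/(666·9.81) = 0.430 m.

h_f ≈ 0.430 m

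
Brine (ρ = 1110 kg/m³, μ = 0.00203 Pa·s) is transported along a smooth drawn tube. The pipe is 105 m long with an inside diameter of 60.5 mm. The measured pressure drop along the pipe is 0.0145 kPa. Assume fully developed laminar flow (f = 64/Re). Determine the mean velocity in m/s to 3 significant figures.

For laminar flow, f = 64/Re with Re = ρVD/μ, so Darcy-Weisbach reduces to ΔP = 32μLV/D². Solving for V: V = ΔP·D²/(32μL) = 14.5·(0.0605)²/(32·0.00203·105) = 0.007781 m/s.
Check: Re = ρVD/μ = 1110·0.007781·0.0605/0.00203 = 257.4 < 2300, so the laminar assumption holds.

V ≈ 0.00778 m/s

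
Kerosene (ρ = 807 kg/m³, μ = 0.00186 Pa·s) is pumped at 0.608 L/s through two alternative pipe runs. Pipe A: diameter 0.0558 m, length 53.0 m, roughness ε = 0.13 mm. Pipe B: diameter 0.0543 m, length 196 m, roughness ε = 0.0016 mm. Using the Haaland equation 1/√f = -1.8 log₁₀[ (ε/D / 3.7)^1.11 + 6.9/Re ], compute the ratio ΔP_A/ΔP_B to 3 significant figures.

ΔP_A/ΔP_B ≈ 0.254

Pipe A: V = Q/A = 0.000608/0.002445 = 0.2486 m/s; Re = 6019; ε/D = 0.00233; Haaland → f = 0.03811; ΔP_A = f(L/D)(ρV²/2) = 902.9 Pa.
Pipe B: V = Q/A = 0.000608/0.002316 = 0.2626 m/s; Re = 6185; ε/D = 2.95e-05; Haaland → f = 0.03543; ΔP_B = f(L/D)(ρV²/2) = 3557 Pa.
ΔP_A/ΔP_B = 902.9/3557 = 0.254.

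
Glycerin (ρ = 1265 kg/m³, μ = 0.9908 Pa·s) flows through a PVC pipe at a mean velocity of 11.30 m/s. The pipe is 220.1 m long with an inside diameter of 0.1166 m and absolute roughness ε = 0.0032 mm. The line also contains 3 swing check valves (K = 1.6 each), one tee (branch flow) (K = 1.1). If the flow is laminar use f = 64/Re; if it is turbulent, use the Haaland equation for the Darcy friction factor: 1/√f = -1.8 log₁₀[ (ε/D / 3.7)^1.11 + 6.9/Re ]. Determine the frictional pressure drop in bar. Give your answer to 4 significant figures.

Reynolds number Re = ρVD/μ = 1265 · 11.3 · 0.1166 / 0.991 = 1682.
Re < 2300 → laminar flow, so f = 64/Re = 64/1682 = 0.03805 (the turbulent correlation is not needed).
Total minor-loss coefficient ΣK = 3·1.6 + 1·1.1 = 5.9.
ΔP = [f·L/D + ΣK]·(ρV²/2) = [0.03805·220.1/0.1166 + 5.9]·(1265·11.3²/2) = [71.82 + 5.9]·8.076e+04 = 6.277e+06 Pa.
ΔP = 6.277e+06 Pa = 62.77 bar.

ΔP ≈ 62.77 bar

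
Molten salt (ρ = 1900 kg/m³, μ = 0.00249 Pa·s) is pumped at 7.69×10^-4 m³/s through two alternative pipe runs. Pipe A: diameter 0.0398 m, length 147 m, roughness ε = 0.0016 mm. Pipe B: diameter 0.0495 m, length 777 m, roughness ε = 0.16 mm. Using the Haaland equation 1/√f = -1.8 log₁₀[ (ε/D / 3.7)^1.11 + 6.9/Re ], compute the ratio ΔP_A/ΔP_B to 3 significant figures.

Pipe A: V = Q/A = 0.000769/0.001244 = 0.6181 m/s; Re = 1.877e+04; ε/D = 4.02e-05; Haaland → f = 0.02622; ΔP_A = f(L/D)(ρV²/2) = 3.515e+04 Pa.
Pipe B: V = Q/A = 0.000769/0.001924 = 0.3996 m/s; Re = 1.509e+04; ε/D = 0.00323; Haaland → f = 0.03284; ΔP_B = f(L/D)(ρV²/2) = 7.82e+04 Pa.
ΔP_A/ΔP_B = 3.515e+04/7.82e+04 = 0.449.

ΔP_A/ΔP_B ≈ 0.449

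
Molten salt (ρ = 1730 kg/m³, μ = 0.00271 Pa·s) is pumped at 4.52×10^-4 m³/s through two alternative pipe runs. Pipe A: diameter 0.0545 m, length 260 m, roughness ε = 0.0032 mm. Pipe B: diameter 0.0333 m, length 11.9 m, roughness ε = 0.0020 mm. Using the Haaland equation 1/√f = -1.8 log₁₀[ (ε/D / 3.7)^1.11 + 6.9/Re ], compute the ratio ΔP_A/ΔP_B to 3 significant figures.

Pipe A: V = Q/A = 0.000452/0.002333 = 0.1938 m/s; Re = 6741; ε/D = 5.87e-05; Haaland → f = 0.03457; ΔP_A = f(L/D)(ρV²/2) = 5356 Pa.
Pipe B: V = Q/A = 0.000452/0.0008709 = 0.519 m/s; Re = 1.103e+04; ε/D = 6.01e-05; Haaland → f = 0.03013; ΔP_B = f(L/D)(ρV²/2) = 2509 Pa.
ΔP_A/ΔP_B = 5356/2509 = 2.13.

ΔP_A/ΔP_B ≈ 2.13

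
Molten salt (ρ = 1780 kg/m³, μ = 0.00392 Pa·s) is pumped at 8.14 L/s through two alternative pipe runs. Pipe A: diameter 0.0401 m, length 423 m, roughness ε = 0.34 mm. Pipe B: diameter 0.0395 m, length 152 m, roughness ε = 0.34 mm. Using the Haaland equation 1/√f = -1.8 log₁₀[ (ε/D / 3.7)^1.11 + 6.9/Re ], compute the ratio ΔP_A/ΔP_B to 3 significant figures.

ΔP_A/ΔP_B ≈ 2.57

Pipe A: V = Q/A = 0.00814/0.001263 = 6.445 m/s; Re = 1.174e+05; ε/D = 0.00848; Haaland → f = 0.03647; ΔP_A = f(L/D)(ρV²/2) = 1.422e+07 Pa.
Pipe B: V = Q/A = 0.00814/0.001225 = 6.643 m/s; Re = 1.191e+05; ε/D = 0.00861; Haaland → f = 0.03664; ΔP_B = f(L/D)(ρV²/2) = 5.537e+06 Pa.
ΔP_A/ΔP_B = 1.422e+07/5.537e+06 = 2.57.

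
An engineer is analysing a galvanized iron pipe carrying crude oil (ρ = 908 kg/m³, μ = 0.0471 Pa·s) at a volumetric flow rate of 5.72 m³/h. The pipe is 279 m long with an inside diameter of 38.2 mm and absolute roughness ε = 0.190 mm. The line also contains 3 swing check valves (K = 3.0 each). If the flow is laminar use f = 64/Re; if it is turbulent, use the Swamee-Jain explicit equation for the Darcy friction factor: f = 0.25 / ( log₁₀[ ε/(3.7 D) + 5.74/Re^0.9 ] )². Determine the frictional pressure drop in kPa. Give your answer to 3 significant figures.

Q = 5.72 m³/h = 5.72/3600 = 0.001589 m³/s.
Cross-sectional area A = πD²/4 = π(0.0382)²/4 = 0.001146 m²; mean velocity V = Q/A = 0.001589/0.001146 = 1.386 m/s.
Reynolds number Re = ρVD/μ = 908 · 1.386 · 0.0382 / 0.0471 = 1021.
Re < 2300 → laminar flow, so f = 64/Re = 64/1021 = 0.06269 (the turbulent correlation is not needed).
Total minor-loss coefficient ΣK = 3·3 = 9.
ΔP = [f·L/D + ΣK]·(ρV²/2) = [0.06269·279/0.0382 + 9]·(908·1.386²/2) = [457.8 + 9]·872.6 = 4.074e+05 Pa.
ΔP = 4.074e+05 Pa = 407 kPa.

ΔP ≈ 407 kPa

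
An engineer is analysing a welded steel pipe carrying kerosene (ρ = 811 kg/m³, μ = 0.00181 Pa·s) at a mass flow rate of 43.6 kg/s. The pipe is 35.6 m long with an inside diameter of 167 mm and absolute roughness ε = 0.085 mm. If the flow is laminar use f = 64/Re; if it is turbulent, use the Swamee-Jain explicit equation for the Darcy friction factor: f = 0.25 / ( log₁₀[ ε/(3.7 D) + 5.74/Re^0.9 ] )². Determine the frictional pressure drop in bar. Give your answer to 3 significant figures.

ΔP ≈ 0.0996 bar

A = πD²/4 = π(0.167)²/4 = 0.0219 m²; mean velocity V = ṁ/(ρA) = 43.6/(811 · 0.0219) = 2.454 m/s.
Reynolds number Re = ρVD/μ = 811 · 2.454 · 0.167 / 0.00181 = 1.837e+05.
Re > 4000 → turbulent. Relative roughness ε/D = 8.5e-05/0.167 = 0.000509. Swamee-Jain: f = 0.25/(log₁₀[0.000509/3.7 + 5.74/1.837e+05^0.9])² = 0.25/(log₁₀[0.000138 + 0.000105])² = 0.25/(-3.615)² = 0.01913.
Darcy-Weisbach: ΔP = f(L/D)(ρV²/2) = 0.01913·(35.6/0.167)·(811·2.454²/2) = 0.01913·213.2·2443 = 9961 Pa.
ΔP = 9961 Pa = 0.0996 bar.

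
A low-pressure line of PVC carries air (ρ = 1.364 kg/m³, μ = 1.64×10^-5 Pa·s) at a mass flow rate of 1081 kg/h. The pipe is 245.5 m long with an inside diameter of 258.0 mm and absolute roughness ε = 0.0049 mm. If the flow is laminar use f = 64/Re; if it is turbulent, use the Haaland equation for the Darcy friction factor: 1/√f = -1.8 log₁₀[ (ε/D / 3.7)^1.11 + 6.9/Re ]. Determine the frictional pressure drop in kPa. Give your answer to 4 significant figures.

ΔP ≈ 0.2103 kPa

ṁ = 1081 kg/h = 1081/3600 = 0.3003 kg/s.
A = πD²/4 = π(0.258)²/4 = 0.05228 m²; mean velocity V = ṁ/(ρA) = 0.3003/(1.364 · 0.05228) = 4.211 m/s.
Reynolds number Re = ρVD/μ = 1.364 · 4.211 · 0.258 / 1.64e-05 = 9.036e+04.
Re > 4000 → turbulent. Relative roughness ε/D = 4.9e-06/0.258 = 1.9e-05. Haaland: 1/√f = -1.8 log₁₀[(1.9e-05/3.7)^1.11 + 6.9/9.036e+04] = -1.8 log₁₀[1.34e-06 + 7.64e-05] = 7.397, so f = 0.01828.
Darcy-Weisbach: ΔP = f(L/D)(ρV²/2) = 0.01828·(245.5/0.258)·(1.364·4.211²/2) = 0.01828·951.6·12.09 = 210.3 Pa.
ΔP = 210.3 Pa = 0.2103 kPa.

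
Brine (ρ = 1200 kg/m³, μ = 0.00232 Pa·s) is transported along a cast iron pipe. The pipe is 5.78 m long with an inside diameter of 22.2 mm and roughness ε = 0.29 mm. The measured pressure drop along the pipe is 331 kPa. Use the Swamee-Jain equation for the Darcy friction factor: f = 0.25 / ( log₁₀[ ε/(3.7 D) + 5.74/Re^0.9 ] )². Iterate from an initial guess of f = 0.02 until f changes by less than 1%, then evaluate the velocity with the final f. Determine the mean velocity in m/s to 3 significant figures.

Rearranging Darcy-Weisbach: V = √(2·ΔP·D/(f·L·ρ)). With ε/D = 0.00029/0.0222 = 0.0131, iterate starting from f = 0.02:
  f = 0.02 → V = √(2·3.31e+05·0.0222/(0.02·5.78·1200)) = 10.29 m/s; Re = ρVD/μ = 1.182e+05; f → 0.04222
  f = 0.04222 → V = 7.084 m/s; Re = 8.135e+04; f → 0.04248
Converged (Δf/f < 1%). With the final f = 0.04248: V = √(2·3.31e+05·0.0222/(0.04248·5.78·1200)) = 7.063 m/s.

V ≈ 7.06 m/s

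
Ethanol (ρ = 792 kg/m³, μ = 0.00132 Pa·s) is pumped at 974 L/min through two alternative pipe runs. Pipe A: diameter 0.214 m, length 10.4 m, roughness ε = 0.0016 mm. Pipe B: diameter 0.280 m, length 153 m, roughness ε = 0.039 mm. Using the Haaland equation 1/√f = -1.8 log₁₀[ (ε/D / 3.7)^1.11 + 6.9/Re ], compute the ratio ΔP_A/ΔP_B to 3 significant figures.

ΔP_A/ΔP_B ≈ 0.241

Pipe A: V = Q/A = 0.01623/0.03597 = 0.4513 m/s; Re = 5.795e+04; ε/D = 7.48e-06; Haaland → f = 0.02006; ΔP_A = f(L/D)(ρV²/2) = 78.64 Pa.
Pipe B: V = Q/A = 0.01623/0.06158 = 0.2636 m/s; Re = 4.429e+04; ε/D = 0.000139; Haaland → f = 0.02166; ΔP_B = f(L/D)(ρV²/2) = 325.8 Pa.
ΔP_A/ΔP_B = 78.64/325.8 = 0.241.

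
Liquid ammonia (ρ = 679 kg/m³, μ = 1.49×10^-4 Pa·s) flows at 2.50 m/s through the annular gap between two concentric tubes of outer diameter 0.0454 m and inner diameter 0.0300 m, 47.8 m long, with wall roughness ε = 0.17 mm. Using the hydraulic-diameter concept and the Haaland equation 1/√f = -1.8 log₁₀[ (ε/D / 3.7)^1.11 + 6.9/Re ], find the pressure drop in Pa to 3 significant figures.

ΔP ≈ 261000 Pa

Hydraulic diameter D_h = 4A/P = D_o - D_i = 0.0454 - 0.03 = 0.0154 m.
Re = ρVD_h/μ = 679·2.5·0.0154/0.000149 = 1.754e+05.
ε/D_h = 0.00017/0.0154 = 0.011; Haaland gives 1/√f = -1.8 log₁₀[0.00157+3.93e-05] = 5.026, so f = 0.03958.
ΔP = f(L/D_h)(ρV²/2) = 0.03958·47.8/0.0154·2122 = 2.607e+05 Pa.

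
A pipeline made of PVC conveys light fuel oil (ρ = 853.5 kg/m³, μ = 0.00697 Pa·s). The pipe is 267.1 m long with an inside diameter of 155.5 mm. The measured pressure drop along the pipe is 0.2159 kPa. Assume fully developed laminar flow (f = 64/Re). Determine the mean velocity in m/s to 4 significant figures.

V ≈ 0.08763 m/s

For laminar flow, f = 64/Re with Re = ρVD/μ, so Darcy-Weisbach reduces to ΔP = 32μLV/D². Solving for V: V = ΔP·D²/(32μL) = 215.9·(0.1555)²/(32·0.00697·267.1) = 0.08763 m/s.
Check: Re = ρVD/μ = 853.5·0.08763·0.1555/0.00697 = 1669 < 2300, so the laminar assumption holds.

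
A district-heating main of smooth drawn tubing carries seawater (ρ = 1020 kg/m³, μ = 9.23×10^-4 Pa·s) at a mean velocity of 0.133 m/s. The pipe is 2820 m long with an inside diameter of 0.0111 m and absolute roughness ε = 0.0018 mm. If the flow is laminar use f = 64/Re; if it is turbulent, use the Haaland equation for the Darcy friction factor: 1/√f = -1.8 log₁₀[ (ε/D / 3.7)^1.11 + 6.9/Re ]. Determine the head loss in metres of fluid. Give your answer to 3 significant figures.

Reynolds number Re = ρVD/μ = 1020 · 0.133 · 0.0111 / 0.000923 = 1631.
Re < 2300 → laminar flow, so f = 64/Re = 64/1631 = 0.03923 (the turbulent correlation is not needed).
Darcy-Weisbach: ΔP = f(L/D)(ρV²/2) = 0.03923·(2820/0.0111)·(1020·0.133²/2) = 0.03923·2.541e+05·9.021 = 8.991e+04 Pa.
Head loss h_f = ΔP/(ρg) = 8.991e+04/(1020·9.81) = 8.99 m.

h_f ≈ 8.99 m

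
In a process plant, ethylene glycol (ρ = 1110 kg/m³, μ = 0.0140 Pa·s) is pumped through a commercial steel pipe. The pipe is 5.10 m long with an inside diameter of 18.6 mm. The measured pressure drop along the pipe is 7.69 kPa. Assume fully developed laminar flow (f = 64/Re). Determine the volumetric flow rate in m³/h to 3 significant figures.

For laminar flow, f = 64/Re with Re = ρVD/μ, so Darcy-Weisbach reduces to ΔP = 32μLV/D². Solving for V: V = ΔP·D²/(32μL) = 7690·(0.0186)²/(32·0.014·5.1) = 1.164 m/s.
Check: Re = ρVD/μ = 1110·1.164·0.0186/0.014 = 1717 < 2300, so the laminar assumption holds.
Q = V·A = 1.164·(π/4·0.0186²) = 0.0003164 m³/s = 1.14 m³/h.

Q ≈ 1.14 m³/h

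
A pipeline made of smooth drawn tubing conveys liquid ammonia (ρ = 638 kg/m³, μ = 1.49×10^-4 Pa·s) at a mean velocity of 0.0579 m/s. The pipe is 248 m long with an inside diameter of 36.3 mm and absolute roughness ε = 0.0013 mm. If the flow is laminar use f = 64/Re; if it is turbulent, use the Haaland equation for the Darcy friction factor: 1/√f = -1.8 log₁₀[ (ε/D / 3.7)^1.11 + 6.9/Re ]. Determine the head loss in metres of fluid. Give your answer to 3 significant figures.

h_f ≈ 0.0372 m

Reynolds number Re = ρVD/μ = 638 · 0.0579 · 0.0363 / 0.000149 = 9000.
Re > 4000 → turbulent. Relative roughness ε/D = 1.3e-06/0.0363 = 3.58e-05. Haaland: 1/√f = -1.8 log₁₀[(3.58e-05/3.7)^1.11 + 6.9/9000] = -1.8 log₁₀[2.72e-06 + 0.000767] = 5.605, so f = 0.03183.
Darcy-Weisbach: ΔP = f(L/D)(ρV²/2) = 0.03183·(248/0.0363)·(638·0.0579²/2) = 0.03183·6832·1.069 = 232.6 Pa.
Head loss h_f = ΔP/(ρg) = 232.6/(638·9.81) = 0.0372 m.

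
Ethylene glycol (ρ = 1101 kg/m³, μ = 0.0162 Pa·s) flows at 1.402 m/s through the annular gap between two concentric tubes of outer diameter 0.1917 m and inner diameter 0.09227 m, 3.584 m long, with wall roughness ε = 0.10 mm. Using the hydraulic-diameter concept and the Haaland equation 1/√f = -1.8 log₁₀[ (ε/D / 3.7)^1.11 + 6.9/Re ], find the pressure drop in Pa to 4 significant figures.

Hydraulic diameter D_h = 4A/P = D_o - D_i = 0.1917 - 0.09227 = 0.09943 m.
Re = ρVD_h/μ = 1101·1.402·0.09943/0.0162 = 9474.
ε/D_h = 0.0001/0.09943 = 0.00101; Haaland gives 1/√f = -1.8 log₁₀[0.00011+0.000728] = 5.538, so f = 0.03261.
ΔP = f(L/D_h)(ρV²/2) = 0.03261·3.584/0.09943·1082 = 1272 Pa.

ΔP ≈ 1272 Pa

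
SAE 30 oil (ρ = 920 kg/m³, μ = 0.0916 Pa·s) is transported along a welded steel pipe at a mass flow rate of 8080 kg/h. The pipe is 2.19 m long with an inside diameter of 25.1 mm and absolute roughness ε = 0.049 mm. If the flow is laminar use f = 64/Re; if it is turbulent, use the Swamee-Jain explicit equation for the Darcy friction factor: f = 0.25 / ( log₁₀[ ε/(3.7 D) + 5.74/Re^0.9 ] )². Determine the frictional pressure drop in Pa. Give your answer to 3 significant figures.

ΔP ≈ 50200 Pa

ṁ = 8080 kg/h = 8080/3600 = 2.244 kg/s.
A = πD²/4 = π(0.0251)²/4 = 0.0004948 m²; mean velocity V = ṁ/(ρA) = 2.244/(920 · 0.0004948) = 4.93 m/s.
Reynolds number Re = ρVD/μ = 920 · 4.93 · 0.0251 / 0.0916 = 1243.
Re < 2300 → laminar flow, so f = 64/Re = 64/1243 = 0.05149 (the turbulent correlation is not needed).
Darcy-Weisbach: ΔP = f(L/D)(ρV²/2) = 0.05149·(2.19/0.0251)·(920·4.93²/2) = 0.05149·87.25·1.118e+04 = 5.024e+04 Pa.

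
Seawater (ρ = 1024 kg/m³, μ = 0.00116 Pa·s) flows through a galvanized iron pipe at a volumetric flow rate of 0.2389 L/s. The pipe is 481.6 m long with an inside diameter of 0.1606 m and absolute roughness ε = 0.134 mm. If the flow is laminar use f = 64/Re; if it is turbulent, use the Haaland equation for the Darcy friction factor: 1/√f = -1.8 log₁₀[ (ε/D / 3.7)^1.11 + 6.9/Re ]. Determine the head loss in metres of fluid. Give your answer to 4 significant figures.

Q = 0.2389 L/s = 0.2389/1000 = 0.0002389 m³/s.
Cross-sectional area A = πD²/4 = π(0.1606)²/4 = 0.02026 m²; mean velocity V = Q/A = 0.0002389/0.02026 = 0.01179 m/s.
Reynolds number Re = ρVD/μ = 1024 · 0.01179 · 0.1606 / 0.00116 = 1672.
Re < 2300 → laminar flow, so f = 64/Re = 64/1672 = 0.03828 (the turbulent correlation is not needed).
Darcy-Weisbach: ΔP = f(L/D)(ρV²/2) = 0.03828·(481.6/0.1606)·(1024·0.01179²/2) = 0.03828·2999·0.07121 = 8.174 Pa.
Head loss h_f = ΔP/(ρg) = 8.174/(1024·9.81) = 8.137×10^-4 m.

h_f ≈ 8.137×10^-4 m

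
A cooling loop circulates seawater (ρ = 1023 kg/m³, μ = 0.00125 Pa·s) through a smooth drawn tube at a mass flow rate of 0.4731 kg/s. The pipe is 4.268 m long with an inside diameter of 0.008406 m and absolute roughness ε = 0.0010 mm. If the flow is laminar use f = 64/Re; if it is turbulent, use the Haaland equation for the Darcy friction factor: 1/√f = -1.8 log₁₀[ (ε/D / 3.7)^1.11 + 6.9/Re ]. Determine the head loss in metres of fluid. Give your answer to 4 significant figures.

A = πD²/4 = π(0.008406)²/4 = 5.55e-05 m²; mean velocity V = ṁ/(ρA) = 0.4731/(1023 · 5.55e-05) = 8.333 m/s.
Reynolds number Re = ρVD/μ = 1023 · 8.333 · 0.008406 / 0.00125 = 5.733e+04.
Re > 4000 → turbulent. Relative roughness ε/D = 1e-06/0.008406 = 0.000119. Haaland: 1/√f = -1.8 log₁₀[(0.000119/3.7)^1.11 + 6.9/5.733e+04] = -1.8 log₁₀[1.03e-05 + 0.00012] = 6.991, so f = 0.02046.
Darcy-Weisbach: ΔP = f(L/D)(ρV²/2) = 0.02046·(4.268/0.008406)·(1023·8.333²/2) = 0.02046·507.7·3.552e+04 = 3.69e+05 Pa.
Head loss h_f = ΔP/(ρg) = 3.69e+05/(1023·9.81) = 36.77 m.

h_f ≈ 36.77 m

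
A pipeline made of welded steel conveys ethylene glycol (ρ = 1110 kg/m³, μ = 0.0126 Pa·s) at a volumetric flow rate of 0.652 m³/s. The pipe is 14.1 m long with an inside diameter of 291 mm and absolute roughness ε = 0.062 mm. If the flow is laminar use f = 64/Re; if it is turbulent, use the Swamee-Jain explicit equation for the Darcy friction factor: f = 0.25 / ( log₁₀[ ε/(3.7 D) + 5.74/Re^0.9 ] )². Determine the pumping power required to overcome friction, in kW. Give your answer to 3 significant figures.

Cross-sectional area A = πD²/4 = π(0.291)²/4 = 0.06651 m²; mean velocity V = Q/A = 0.652/0.06651 = 9.803 m/s.
Reynolds number Re = ρVD/μ = 1110 · 9.803 · 0.291 / 0.0126 = 2.513e+05.
Re > 4000 → turbulent. Relative roughness ε/D = 6.2e-05/0.291 = 0.000213. Swamee-Jain: f = 0.25/(log₁₀[0.000213/3.7 + 5.74/2.513e+05^0.9])² = 0.25/(log₁₀[5.76e-05 + 7.92e-05])² = 0.25/(-3.864)² = 0.01674.
Darcy-Weisbach: ΔP = f(L/D)(ρV²/2) = 0.01674·(14.1/0.291)·(1110·9.803²/2) = 0.01674·48.45·5.334e+04 = 4.327e+04 Pa.
Pumping power P = QΔP = 0.652·4.327e+04 = 28220 W = 28.2 kW.

P ≈ 28.2 kW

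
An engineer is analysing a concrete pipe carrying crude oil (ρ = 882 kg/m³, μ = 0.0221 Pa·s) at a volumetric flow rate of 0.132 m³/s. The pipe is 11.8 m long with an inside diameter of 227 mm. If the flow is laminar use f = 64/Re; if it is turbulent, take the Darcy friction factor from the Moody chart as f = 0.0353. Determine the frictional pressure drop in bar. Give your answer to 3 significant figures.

Cross-sectional area A = πD²/4 = π(0.227)²/4 = 0.04047 m²; mean velocity V = Q/A = 0.132/0.04047 = 3.262 m/s.
Reynolds number Re = ρVD/μ = 882 · 3.262 · 0.227 / 0.0221 = 2.955e+04.
Re > 4000 → turbulent; use the Moody-chart value f = 0.0353.
Darcy-Weisbach: ΔP = f(L/D)(ρV²/2) = 0.0353·(11.8/0.227)·(882·3.262²/2) = 0.0353·51.98·4691 = 8609 Pa.
ΔP = 8609 Pa = 0.0861 bar.

ΔP ≈ 0.0861 bar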